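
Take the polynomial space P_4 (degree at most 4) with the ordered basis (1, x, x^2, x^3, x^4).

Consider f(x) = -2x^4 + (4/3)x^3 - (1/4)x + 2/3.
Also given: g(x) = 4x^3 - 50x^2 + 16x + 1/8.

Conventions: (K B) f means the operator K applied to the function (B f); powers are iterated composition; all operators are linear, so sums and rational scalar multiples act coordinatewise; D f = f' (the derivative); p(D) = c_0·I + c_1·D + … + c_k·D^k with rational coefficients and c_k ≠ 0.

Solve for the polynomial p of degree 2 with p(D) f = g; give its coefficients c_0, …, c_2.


D^0 f = -2x^4 + (4/3)x^3 - (1/4)x + 2/3
D^1 f = -8x^3 + 4x^2 - 1/4
D^2 f = -24x^2 + 8x
matching coefficients of g against c_0 f + c_1 Df + … from the top degree down determines the c_i
solution: c_0 = 0, c_1 = -1/2, c_2 = 2

p(D) = -(1/2)·D + 2·D^2, i.e. c_0 = 0, c_1 = -1/2, c_2 = 2


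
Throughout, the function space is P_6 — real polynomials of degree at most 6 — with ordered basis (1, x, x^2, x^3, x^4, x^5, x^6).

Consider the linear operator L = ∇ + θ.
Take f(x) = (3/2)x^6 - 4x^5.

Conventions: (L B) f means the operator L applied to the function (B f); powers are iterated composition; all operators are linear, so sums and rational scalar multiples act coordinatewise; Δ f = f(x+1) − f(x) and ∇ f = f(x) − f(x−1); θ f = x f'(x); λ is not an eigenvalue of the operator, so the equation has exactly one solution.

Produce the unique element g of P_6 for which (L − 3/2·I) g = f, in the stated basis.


write g with unknown coordinates in the stated basis and equate coefficients in (L − 3/2·I) g = f
solving from the highest basis element down gives g = (1/3)x^6 - (12/7)x^5 + (38/7)x^4 - (1912/63)x^3 + (6122/21)x^2 + (29668/21)x + 136510/189
check: L g = 2x^6 - (46/7)x^5 + (57/7)x^4 - (956/21)x^3 + (3061/7)x^2 + (14834/7)x + 68255/63
so L g − 3/2·g = (3/2)x^6 - 4x^5 = f ✓

g(x) = (1/3)x^6 - (12/7)x^5 + (38/7)x^4 - (1912/63)x^3 + (6122/21)x^2 + (29668/21)x + 136510/189


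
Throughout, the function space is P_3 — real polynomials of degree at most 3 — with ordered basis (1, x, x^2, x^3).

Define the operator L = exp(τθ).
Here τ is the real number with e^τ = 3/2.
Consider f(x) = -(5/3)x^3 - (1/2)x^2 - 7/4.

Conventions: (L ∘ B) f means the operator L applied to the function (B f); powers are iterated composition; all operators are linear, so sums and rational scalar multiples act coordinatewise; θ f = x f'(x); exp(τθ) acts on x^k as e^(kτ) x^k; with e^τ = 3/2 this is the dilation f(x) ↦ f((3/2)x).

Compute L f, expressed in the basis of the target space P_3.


exp(τθ) x^k = e^(kτ) x^k; with e^τ = 3/2 this sends x^k to (3/2)^k x^k
x^2 ↦ 9/4 x^2
x^3 ↦ 27/8 x^3
applying this coordinatewise to f: exp(τθ) f = -(45/8)x^3 - (9/8)x^2 - 7/4

the image equals g(x) = -(45/8)x^3 - (9/8)x^2 - 7/4


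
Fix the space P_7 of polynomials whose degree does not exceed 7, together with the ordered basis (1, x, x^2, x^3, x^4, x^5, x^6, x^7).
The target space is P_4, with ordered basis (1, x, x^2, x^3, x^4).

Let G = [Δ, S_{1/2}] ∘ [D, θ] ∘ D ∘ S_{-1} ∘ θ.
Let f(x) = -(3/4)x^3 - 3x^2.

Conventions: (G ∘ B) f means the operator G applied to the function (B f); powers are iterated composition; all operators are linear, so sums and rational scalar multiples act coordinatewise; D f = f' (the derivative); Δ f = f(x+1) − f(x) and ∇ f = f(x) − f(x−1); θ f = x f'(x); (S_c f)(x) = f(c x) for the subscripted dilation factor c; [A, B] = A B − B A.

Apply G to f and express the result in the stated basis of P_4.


the result is g(x) = -27/4

θ f = -(9/4)x^3 - 6x^2
S_{-1} θ f = (9/4)x^3 - 6x^2
D S_{-1} θ f = (27/4)x^2 - 12x
θ D S_{-1} θ f = (27/2)x^2 - 12x
D θ D S_{-1} θ f = 27x - 12
D D S_{-1} θ f = (27/2)x - 12
θ D D S_{-1} θ f = (27/2)x
[D, θ] D S_{-1} θ f = (27/2)x - 12
S_{1/2} ([D, θ] ∘ D ∘ S_{-1}) θ f = (27/4)x - 12
Δ S_{1/2} ([D, θ] ∘ D ∘ S_{-1}) θ f = 27/4
Δ ([D, θ] ∘ D ∘ S_{-1}) θ f = 27/2
S_{1/2} Δ ([D, θ] ∘ D ∘ S_{-1}) θ f = 27/2
[Δ, S_{1/2}] ([D, θ] ∘ D ∘ S_{-1}) θ f = -27/4


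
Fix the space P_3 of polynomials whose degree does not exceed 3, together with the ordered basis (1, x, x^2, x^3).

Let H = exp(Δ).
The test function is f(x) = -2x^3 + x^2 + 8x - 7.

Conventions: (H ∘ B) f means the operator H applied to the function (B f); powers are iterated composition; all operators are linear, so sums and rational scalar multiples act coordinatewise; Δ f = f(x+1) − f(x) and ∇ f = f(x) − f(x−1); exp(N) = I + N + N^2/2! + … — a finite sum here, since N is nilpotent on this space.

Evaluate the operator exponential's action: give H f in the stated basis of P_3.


order-1 term: -6x^2 - 4x + 7
order-2 term: -6x - 5
order-3 term: -2
the series for exp(Δ) f terminates at order 3
exp(Δ) f = -2x^3 - 5x^2 - 2x - 7

g(x) = -2x^3 - 5x^2 - 2x - 7


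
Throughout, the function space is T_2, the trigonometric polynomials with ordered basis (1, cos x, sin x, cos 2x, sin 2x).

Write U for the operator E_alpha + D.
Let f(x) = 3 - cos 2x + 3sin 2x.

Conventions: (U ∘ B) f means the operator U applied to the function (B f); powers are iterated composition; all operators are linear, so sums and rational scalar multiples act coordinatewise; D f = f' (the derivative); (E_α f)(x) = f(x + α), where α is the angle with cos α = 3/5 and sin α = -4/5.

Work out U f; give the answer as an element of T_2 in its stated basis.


E_alpha f = 3 - (13/5)cos 2x - (9/5)sin 2x
D f = 6cos 2x + 2sin 2x
(E_alpha + D) f = 3 + (17/5)cos 2x + (1/5)sin 2x

g(x) = 3 + (17/5)cos 2x + (1/5)sin 2x


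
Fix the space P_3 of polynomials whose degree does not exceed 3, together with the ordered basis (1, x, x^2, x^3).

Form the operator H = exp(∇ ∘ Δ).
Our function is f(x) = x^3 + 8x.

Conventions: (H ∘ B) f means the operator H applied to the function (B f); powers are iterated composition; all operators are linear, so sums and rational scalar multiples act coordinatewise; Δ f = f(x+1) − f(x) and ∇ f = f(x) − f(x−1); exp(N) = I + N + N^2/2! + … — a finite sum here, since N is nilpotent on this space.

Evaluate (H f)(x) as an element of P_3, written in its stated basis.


the image equals g(x) = x^3 + 14x

order-1 term: 6x
the series for exp(∇ ∘ Δ) f terminates at order 1
exp(∇ ∘ Δ) f = x^3 + 14x


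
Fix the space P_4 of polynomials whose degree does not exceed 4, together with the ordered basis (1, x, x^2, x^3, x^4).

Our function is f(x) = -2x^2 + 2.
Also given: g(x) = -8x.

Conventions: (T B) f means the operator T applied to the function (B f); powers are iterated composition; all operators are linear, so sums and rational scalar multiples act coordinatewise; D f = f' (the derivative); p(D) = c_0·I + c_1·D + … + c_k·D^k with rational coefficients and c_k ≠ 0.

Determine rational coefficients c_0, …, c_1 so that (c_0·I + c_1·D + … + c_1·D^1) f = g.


c_0 = 0, c_1 = 2

D^0 f = -2x^2 + 2
D^1 f = -4x
matching coefficients of g against c_0 f + c_1 Df + … from the top degree down determines the c_i
solution: c_0 = 0, c_1 = 2


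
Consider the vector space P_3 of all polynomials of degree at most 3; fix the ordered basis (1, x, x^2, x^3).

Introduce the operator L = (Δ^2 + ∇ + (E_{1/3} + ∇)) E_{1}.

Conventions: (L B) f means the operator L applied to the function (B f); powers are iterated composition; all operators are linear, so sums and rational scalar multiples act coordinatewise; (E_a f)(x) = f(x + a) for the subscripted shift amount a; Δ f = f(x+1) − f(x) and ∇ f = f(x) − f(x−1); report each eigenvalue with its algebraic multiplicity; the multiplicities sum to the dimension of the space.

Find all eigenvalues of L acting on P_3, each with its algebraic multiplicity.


λ = 1 (multiplicity 4)

image of 1: 1
image of x: x + 10/3
image of x^2: x^2 + (20/3)x + 52/9
image of x^3: x^3 + 10x^2 + (52/3)x + 442/27
the matrix is upper triangular; its diagonal is (1, 1, 1, 1)
for a triangular matrix the eigenvalues are the diagonal entries, with algebraic multiplicity their repetition count


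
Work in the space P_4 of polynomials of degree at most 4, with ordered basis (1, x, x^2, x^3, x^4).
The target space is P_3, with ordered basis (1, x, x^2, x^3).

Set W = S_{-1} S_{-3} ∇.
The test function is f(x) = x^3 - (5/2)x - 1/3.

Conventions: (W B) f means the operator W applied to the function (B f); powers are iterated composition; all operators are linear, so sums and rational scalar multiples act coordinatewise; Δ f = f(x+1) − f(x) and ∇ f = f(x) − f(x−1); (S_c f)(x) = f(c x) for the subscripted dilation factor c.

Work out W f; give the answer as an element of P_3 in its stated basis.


the result is g(x) = 27x^2 - 9x - 3/2

∇ f = 3x^2 - 3x - 3/2
S_{-3} ∇ f = 27x^2 + 9x - 3/2
S_{-1} S_{-3} ∇ f = 27x^2 - 9x - 3/2


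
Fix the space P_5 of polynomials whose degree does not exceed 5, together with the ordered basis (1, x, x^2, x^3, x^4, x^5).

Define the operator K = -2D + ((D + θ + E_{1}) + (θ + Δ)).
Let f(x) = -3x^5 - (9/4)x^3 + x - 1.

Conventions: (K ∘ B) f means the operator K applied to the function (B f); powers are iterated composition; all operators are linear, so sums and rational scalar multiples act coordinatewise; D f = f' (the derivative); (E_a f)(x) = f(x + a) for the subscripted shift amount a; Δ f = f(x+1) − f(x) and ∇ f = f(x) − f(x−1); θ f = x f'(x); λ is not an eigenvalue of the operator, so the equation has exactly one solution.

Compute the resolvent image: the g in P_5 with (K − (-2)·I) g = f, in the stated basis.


write g with unknown coordinates in the stated basis and equate coefficients in (K − (-2)·I) g = f
solving from the highest basis element down gives g = -(3/13)x^5 + (15/143)x^4 + (371/1716)x^3 + (1549/4004)x^2 + (398/5005)x - 30539/45045
check: K g = -(33/13)x^5 - (30/143)x^4 - (4603/1716)x^3 - (1549/2002)x^2 + (4209/5005)x + 16033/45045
so K g − (-2)·g = -3x^5 - (9/4)x^3 + x - 1 = f ✓

the result is g(x) = -(3/13)x^5 + (15/143)x^4 + (371/1716)x^3 + (1549/4004)x^2 + (398/5005)x - 30539/45045


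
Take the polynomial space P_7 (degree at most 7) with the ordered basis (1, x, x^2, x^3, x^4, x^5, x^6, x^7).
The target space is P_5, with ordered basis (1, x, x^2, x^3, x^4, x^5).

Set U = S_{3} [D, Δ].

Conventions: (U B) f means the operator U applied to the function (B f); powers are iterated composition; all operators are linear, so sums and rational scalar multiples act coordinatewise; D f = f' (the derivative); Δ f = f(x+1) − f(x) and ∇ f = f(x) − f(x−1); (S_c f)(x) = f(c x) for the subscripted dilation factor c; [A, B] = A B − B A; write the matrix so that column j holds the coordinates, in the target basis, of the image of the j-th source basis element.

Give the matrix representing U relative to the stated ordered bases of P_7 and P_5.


image of 1: 0
image of x: 0
image of x^2: 0
image of x^3: 0
image of x^4: 0
image of x^5: 0
image of x^6: 0
image of x^7: 0
each image's coordinates form column j of the matrix

the matrix is [[0, 0, 0, 0, 0, 0, 0, 0]; [0, 0, 0, 0, 0, 0, 0, 0]; [0, 0, 0, 0, 0, 0, 0, 0]; [0, 0, 0, 0, 0, 0, 0, 0]; [0, 0, 0, 0, 0, 0, 0, 0]; [0, 0, 0, 0, 0, 0, 0, 0]] (rows listed top to bottom)


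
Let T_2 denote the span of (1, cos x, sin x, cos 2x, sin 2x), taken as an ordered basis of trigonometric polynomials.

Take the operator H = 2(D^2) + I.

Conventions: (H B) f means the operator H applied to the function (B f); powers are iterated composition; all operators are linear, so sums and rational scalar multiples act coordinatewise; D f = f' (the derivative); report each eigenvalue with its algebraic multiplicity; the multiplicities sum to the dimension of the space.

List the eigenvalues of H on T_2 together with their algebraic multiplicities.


image of 1: 1
image of cos x: -cos x
image of sin x: -sin x
image of cos 2x: -7cos 2x
image of sin 2x: -7sin 2x
the matrix is diagonal; its diagonal is (1, -1, -1, -7, -7)
for a triangular matrix the eigenvalues are the diagonal entries, with algebraic multiplicity their repetition count

λ = -7 (multiplicity 2), λ = -1 (multiplicity 2), λ = 1 (multiplicity 1)


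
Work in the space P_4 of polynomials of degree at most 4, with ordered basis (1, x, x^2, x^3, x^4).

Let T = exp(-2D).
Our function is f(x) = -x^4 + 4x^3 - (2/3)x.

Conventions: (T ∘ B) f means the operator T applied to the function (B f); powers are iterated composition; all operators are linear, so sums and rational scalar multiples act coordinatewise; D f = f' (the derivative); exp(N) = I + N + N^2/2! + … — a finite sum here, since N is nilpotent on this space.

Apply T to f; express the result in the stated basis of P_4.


order-1 term: 8x^3 - 24x^2 + 4/3
order-2 term: -24x^2 + 48x
order-3 term: 32x - 32
order-4 term: -16
the series for exp(-2D) f terminates at order 4
exp(-2D) f = -x^4 + 12x^3 - 48x^2 + (238/3)x - 140/3

the image equals g(x) = -x^4 + 12x^3 - 48x^2 + (238/3)x - 140/3


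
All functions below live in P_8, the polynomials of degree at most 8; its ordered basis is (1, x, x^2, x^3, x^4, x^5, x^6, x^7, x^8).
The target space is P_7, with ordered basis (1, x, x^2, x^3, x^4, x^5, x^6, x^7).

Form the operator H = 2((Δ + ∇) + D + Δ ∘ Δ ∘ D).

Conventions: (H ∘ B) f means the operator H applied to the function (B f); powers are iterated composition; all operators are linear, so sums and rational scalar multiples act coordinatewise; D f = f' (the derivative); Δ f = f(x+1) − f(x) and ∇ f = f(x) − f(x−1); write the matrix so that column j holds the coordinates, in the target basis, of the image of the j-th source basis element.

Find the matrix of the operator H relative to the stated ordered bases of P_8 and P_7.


the matrix is [[0, 6, 0, 16, 48, 144, 360, 872, 2016]; [0, 0, 12, 0, 64, 240, 864, 2520, 6976]; [0, 0, 0, 18, 0, 160, 720, 3024, 10080]; [0, 0, 0, 0, 24, 0, 320, 1680, 8064]; [0, 0, 0, 0, 0, 30, 0, 560, 3360]; [0, 0, 0, 0, 0, 0, 36, 0, 896]; [0, 0, 0, 0, 0, 0, 0, 42, 0]; [0, 0, 0, 0, 0, 0, 0, 0, 48]] (rows listed top to bottom)

image of 1: 0
image of x: 6
image of x^2: 12x
image of x^3: 18x^2 + 16
image of x^4: 24x^3 + 64x + 48
image of x^5: 30x^4 + 160x^2 + 240x + 144
image of x^6: 36x^5 + 320x^3 + 720x^2 + 864x + 360
image of x^7: 42x^6 + 560x^4 + 1680x^3 + 3024x^2 + 2520x + 872
image of x^8: 48x^7 + 896x^5 + 3360x^4 + 8064x^3 + 10080x^2 + 6976x + 2016
each image's coordinates form column j of the matrix


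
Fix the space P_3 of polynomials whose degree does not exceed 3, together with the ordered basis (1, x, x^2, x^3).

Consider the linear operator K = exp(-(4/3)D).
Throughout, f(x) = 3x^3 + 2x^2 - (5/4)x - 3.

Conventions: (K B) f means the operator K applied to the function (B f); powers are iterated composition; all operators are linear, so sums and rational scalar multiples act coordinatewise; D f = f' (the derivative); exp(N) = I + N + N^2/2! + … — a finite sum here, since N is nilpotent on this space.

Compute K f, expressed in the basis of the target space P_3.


order-1 term: -12x^2 - (16/3)x + 5/3
order-2 term: 16x + 32/9
order-3 term: -64/9
the series for exp(-(4/3)D) f terminates at order 3
exp(-(4/3)D) f = 3x^3 - 10x^2 + (113/12)x - 44/9

the image equals g(x) = 3x^3 - 10x^2 + (113/12)x - 44/9


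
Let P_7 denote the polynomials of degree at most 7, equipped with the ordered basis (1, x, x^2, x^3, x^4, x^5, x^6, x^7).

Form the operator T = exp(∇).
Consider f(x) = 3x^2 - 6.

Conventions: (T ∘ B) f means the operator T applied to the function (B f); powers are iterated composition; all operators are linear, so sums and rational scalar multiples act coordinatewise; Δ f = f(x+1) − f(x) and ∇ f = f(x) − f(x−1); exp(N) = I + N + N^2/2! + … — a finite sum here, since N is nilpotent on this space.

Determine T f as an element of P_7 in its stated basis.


order-1 term: 6x - 3
order-2 term: 3
the series for exp(∇) f terminates at order 2
exp(∇) f = 3x^2 + 6x - 6

g(x) = 3x^2 + 6x - 6


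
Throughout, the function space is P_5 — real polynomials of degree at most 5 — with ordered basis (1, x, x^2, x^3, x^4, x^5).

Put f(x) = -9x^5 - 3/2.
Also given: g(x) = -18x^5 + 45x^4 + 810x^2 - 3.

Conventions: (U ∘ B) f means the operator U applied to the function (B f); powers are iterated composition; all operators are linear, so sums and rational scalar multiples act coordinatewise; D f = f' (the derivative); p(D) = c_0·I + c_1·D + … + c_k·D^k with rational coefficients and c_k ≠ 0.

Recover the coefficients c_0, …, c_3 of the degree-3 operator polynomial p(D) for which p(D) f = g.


p(D) = 2·I − D − (3/2)·D^3, i.e. c_0 = 2, c_1 = -1, c_2 = 0, c_3 = -3/2

D^0 f = -9x^5 - 3/2
D^1 f = -45x^4
D^2 f = -180x^3
D^3 f = -540x^2
matching coefficients of g against c_0 f + c_1 Df + … from the top degree down determines the c_i
solution: c_0 = 2, c_1 = -1, c_2 = 0, c_3 = -3/2


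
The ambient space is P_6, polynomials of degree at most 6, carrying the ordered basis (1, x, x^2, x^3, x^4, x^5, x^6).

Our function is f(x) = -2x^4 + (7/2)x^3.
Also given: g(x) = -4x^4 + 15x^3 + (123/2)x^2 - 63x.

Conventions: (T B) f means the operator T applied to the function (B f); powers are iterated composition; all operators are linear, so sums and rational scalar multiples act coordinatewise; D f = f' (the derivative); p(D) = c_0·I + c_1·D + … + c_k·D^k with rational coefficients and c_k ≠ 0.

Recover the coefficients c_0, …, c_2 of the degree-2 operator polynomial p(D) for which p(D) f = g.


D^0 f = -2x^4 + (7/2)x^3
D^1 f = -8x^3 + (21/2)x^2
D^2 f = -24x^2 + 21x
matching coefficients of g against c_0 f + c_1 Df + … from the top degree down determines the c_i
solution: c_0 = 2, c_1 = -1, c_2 = -3

p(D) = 2·I − D − 3·D^2, i.e. c_0 = 2, c_1 = -1, c_2 = -3


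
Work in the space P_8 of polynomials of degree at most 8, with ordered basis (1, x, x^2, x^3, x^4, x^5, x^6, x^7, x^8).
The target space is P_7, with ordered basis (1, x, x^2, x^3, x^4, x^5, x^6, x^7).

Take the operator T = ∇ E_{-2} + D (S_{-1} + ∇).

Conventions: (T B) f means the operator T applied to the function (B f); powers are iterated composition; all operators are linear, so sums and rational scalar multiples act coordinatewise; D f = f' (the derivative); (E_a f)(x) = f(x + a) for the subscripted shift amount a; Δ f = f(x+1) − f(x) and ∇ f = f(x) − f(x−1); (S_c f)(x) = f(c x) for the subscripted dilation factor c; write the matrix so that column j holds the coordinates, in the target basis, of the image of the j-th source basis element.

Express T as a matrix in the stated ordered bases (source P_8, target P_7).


image of 1: 0
image of x: 0
image of x^2: 4x - 3
image of x^3: -9x + 16
image of x^4: 8x^3 - 18x^2 + 64x - 61
image of x^5: -30x^3 + 160x^2 - 305x + 206
image of x^6: 12x^5 - 45x^4 + 320x^3 - 915x^2 + 1236x - 659
image of x^7: -63x^5 + 560x^4 - 2135x^3 + 4326x^2 - 4613x + 2052
image of x^8: 16x^7 - 84x^6 + 896x^5 - 4270x^4 + 11536x^3 - 18452x^2 + 16416x - 6297
each image's coordinates form column j of the matrix

the matrix is [[0, 0, -3, 16, -61, 206, -659, 2052, -6297]; [0, 0, 4, -9, 64, -305, 1236, -4613, 16416]; [0, 0, 0, 0, -18, 160, -915, 4326, -18452]; [0, 0, 0, 0, 8, -30, 320, -2135, 11536]; [0, 0, 0, 0, 0, 0, -45, 560, -4270]; [0, 0, 0, 0, 0, 0, 12, -63, 896]; [0, 0, 0, 0, 0, 0, 0, 0, -84]; [0, 0, 0, 0, 0, 0, 0, 0, 16]] (rows listed top to bottom)


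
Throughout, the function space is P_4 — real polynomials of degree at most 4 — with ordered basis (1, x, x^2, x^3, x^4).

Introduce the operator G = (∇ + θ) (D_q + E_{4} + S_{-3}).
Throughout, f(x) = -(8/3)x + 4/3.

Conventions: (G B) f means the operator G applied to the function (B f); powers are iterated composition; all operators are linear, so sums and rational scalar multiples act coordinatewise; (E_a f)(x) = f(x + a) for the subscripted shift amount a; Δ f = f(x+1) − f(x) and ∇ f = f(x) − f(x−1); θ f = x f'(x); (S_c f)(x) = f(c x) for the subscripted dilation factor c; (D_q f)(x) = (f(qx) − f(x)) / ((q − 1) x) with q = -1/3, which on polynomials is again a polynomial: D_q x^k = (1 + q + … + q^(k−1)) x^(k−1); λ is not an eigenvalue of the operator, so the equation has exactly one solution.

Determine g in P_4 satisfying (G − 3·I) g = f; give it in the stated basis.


g(x) = (8/15)x - 4/5

write g with unknown coordinates in the stated basis and equate coefficients in (G − 3·I) g = f
solving from the highest basis element down gives g = (8/15)x - 4/5
check: G g = -(16/15)x - 16/15
so G g − 3·g = -(8/3)x + 4/3 = f ✓


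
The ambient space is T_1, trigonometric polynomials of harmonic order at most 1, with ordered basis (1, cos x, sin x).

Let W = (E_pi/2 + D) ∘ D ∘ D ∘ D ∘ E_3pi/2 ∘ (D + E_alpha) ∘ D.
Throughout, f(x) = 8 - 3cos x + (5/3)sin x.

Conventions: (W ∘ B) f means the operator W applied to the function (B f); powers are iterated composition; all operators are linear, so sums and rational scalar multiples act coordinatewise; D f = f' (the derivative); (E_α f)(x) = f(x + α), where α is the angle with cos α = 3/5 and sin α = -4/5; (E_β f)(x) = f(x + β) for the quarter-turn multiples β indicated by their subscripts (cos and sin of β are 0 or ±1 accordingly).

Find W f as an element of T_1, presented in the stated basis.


D f = (5/3)cos x + 3sin x
D D f = 3cos x - (5/3)sin x
E_alpha D f = -(7/5)cos x + (47/15)sin x
(D + E_alpha) D f = (8/5)cos x + (22/15)sin x
E_3pi/2 (D + E_alpha) D f = -(22/15)cos x + (8/5)sin x
D E_3pi/2 (D + E_alpha) D f = (8/5)cos x + (22/15)sin x
D D E_3pi/2 (D + E_alpha) D f = (22/15)cos x - (8/5)sin x
D (D ∘ D ∘ E_3pi/2 ∘ (D + E_alpha) ∘ D) f = -(8/5)cos x - (22/15)sin x
E_pi/2 D (D ∘ D ∘ E_3pi/2 ∘ (D + E_alpha) ∘ D) f = -(22/15)cos x + (8/5)sin x
D D (D ∘ D ∘ E_3pi/2 ∘ (D + E_alpha) ∘ D) f = -(22/15)cos x + (8/5)sin x
(E_pi/2 + D) D (D ∘ D ∘ E_3pi/2 ∘ (D + E_alpha) ∘ D) f = -(44/15)cos x + (16/5)sin x

the image equals g(x) = -(44/15)cos x + (16/5)sin x


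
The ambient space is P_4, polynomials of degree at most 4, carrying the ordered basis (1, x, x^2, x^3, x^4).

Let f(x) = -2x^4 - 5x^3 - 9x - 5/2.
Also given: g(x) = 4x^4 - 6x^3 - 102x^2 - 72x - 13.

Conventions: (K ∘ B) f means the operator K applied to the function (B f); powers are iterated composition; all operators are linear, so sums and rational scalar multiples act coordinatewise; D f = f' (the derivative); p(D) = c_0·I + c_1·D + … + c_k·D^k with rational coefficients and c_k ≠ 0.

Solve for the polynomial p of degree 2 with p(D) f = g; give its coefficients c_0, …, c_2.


p(D) = -2·I + 2·D + 3·D^2, i.e. c_0 = -2, c_1 = 2, c_2 = 3

D^0 f = -2x^4 - 5x^3 - 9x - 5/2
D^1 f = -8x^3 - 15x^2 - 9
D^2 f = -24x^2 - 30x
matching coefficients of g against c_0 f + c_1 Df + … from the top degree down determines the c_i
solution: c_0 = -2, c_1 = 2, c_2 = 3


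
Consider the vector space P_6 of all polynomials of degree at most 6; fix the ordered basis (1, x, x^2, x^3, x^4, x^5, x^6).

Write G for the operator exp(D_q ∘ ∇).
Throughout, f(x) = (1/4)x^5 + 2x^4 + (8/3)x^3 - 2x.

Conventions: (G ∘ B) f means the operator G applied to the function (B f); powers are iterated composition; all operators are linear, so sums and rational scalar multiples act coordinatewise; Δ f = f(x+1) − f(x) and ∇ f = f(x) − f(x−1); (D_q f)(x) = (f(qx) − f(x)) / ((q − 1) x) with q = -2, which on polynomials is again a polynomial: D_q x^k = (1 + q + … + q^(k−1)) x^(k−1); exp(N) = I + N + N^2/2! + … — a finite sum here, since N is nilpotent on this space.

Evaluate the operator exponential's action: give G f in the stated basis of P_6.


g(x) = (1/4)x^5 + 2x^4 - (43/12)x^3 + (33/2)x^2 + (71/8)x + 197/8

order-1 term: -(25/4)x^3 + (33/2)x^2 + (3/2)x - 5/4
order-2 term: (75/8)x + 207/8
the series for exp(D_q ∘ ∇) f terminates at order 2
exp(D_q ∘ ∇) f = (1/4)x^5 + 2x^4 - (43/12)x^3 + (33/2)x^2 + (71/8)x + 197/8


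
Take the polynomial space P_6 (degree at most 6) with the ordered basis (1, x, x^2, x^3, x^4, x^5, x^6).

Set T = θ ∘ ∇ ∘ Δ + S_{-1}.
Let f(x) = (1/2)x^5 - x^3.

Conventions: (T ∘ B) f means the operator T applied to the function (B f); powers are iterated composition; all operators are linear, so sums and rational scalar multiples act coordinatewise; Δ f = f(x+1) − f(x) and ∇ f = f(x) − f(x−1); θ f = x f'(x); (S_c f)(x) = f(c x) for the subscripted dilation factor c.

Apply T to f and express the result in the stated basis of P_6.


Δ f = (5/2)x^4 + 5x^3 + 2x^2 - (1/2)x - 1/2
∇ Δ f = 10x^3 - x
θ ∇ Δ f = 30x^3 - x
S_{-1} f = -(1/2)x^5 + x^3
(θ ∘ ∇ ∘ Δ + S_{-1}) f = -(1/2)x^5 + 31x^3 - x

the image equals g(x) = -(1/2)x^5 + 31x^3 - x


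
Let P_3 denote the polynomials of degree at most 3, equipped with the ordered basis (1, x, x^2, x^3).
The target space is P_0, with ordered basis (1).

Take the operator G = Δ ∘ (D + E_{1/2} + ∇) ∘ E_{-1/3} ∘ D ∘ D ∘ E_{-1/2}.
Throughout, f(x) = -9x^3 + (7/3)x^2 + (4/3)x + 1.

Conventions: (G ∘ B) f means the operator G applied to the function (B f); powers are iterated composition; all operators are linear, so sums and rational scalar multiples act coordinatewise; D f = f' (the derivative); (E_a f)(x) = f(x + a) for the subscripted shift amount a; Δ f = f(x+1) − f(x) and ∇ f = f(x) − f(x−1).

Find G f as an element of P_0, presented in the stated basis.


g(x) = -54

E_{-1/2} f = -9x^3 + (95/6)x^2 - (31/4)x + 49/24
D E_{-1/2} f = -27x^2 + (95/3)x - 31/4
D (D ∘ E_{-1/2}) f = -54x + 95/3
E_{-1/3} D (D ∘ E_{-1/2}) f = -54x + 149/3
D (E_{-1/3} ∘ D) (D ∘ E_{-1/2}) f = -54
E_{1/2} (E_{-1/3} ∘ D) (D ∘ E_{-1/2}) f = -54x + 68/3
∇ (E_{-1/3} ∘ D) (D ∘ E_{-1/2}) f = -54
(D + E_{1/2} + ∇) (E_{-1/3} ∘ D) (D ∘ E_{-1/2}) f = -54x - 256/3
Δ (D + E_{1/2} + ∇) (E_{-1/3} ∘ D) (D ∘ E_{-1/2}) f = -54


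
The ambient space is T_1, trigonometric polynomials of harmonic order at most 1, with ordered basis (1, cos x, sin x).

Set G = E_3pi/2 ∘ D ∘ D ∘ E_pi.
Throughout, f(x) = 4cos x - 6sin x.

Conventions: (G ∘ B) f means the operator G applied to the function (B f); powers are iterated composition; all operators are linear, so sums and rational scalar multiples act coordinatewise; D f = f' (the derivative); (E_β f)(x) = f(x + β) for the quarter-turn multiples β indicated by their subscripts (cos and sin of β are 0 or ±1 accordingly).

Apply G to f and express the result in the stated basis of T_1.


the image equals g(x) = 6cos x + 4sin x

E_pi f = -4cos x + 6sin x
D E_pi f = 6cos x + 4sin x
D D E_pi f = 4cos x - 6sin x
E_3pi/2 D D E_pi f = 6cos x + 4sin x


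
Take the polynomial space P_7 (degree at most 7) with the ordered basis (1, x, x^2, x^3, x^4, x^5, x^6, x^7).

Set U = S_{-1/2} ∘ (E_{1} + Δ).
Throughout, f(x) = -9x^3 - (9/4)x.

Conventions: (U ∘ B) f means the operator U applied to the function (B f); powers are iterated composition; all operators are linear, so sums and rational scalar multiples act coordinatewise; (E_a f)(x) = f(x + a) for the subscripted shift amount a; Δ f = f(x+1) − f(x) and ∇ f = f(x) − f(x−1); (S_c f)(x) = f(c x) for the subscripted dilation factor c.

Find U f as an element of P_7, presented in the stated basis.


E_{1} f = -9x^3 - 27x^2 - (117/4)x - 45/4
Δ f = -27x^2 - 27x - 45/4
(E_{1} + Δ) f = -9x^3 - 54x^2 - (225/4)x - 45/2
S_{-1/2} (E_{1} + Δ) f = (9/8)x^3 - (27/2)x^2 + (225/8)x - 45/2

the image equals g(x) = (9/8)x^3 - (27/2)x^2 + (225/8)x - 45/2


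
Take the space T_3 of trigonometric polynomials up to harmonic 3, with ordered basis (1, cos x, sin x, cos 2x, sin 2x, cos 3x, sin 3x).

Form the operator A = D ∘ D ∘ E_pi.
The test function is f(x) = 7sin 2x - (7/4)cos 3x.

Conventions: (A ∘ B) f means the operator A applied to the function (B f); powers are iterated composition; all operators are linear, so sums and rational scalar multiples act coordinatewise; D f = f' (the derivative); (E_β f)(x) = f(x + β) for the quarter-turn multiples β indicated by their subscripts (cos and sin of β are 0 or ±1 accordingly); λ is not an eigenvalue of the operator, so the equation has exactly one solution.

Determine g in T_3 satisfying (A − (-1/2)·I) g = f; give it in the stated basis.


write g with unknown coordinates in the stated basis and equate coefficients in (A − (-1/2)·I) g = f
solving from the highest basis element down gives g = -2sin 2x - (7/38)cos 3x
check: A g = 8sin 2x - (63/38)cos 3x
so A g − (-1/2)·g = 7sin 2x - (7/4)cos 3x = f ✓

the result is g(x) = -2sin 2x - (7/38)cos 3x


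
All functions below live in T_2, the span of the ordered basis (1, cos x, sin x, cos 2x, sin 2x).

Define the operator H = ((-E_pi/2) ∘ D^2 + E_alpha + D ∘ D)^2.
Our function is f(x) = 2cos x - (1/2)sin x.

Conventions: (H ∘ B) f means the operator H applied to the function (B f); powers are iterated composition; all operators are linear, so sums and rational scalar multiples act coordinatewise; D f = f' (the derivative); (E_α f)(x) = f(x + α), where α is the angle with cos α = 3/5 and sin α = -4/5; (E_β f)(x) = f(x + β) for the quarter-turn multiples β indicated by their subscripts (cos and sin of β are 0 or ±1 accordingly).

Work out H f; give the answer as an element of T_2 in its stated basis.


D f = -(1/2)cos x - 2sin x
D D f = -2cos x + (1/2)sin x
E_pi/2 D^2 f = (1/2)cos x + 2sin x
(-E_pi/2) D^2 f = -(1/2)cos x - 2sin x
E_alpha f = (8/5)cos x + (13/10)sin x
D f = -(1/2)cos x - 2sin x
D D f = -2cos x + (1/2)sin x
((-E_pi/2) ∘ D^2 + E_alpha + D ∘ D) f = -(9/10)cos x - (1/5)sin x
D ((-E_pi/2) ∘ D^2 + E_alpha + D ∘ D) f = -(1/5)cos x + (9/10)sin x
D D ((-E_pi/2) ∘ D^2 + E_alpha + D ∘ D) f = (9/10)cos x + (1/5)sin x
E_pi/2 D^2 ((-E_pi/2) ∘ D^2 + E_alpha + D ∘ D) f = (1/5)cos x - (9/10)sin x
(-E_pi/2) D^2 ((-E_pi/2) ∘ D^2 + E_alpha + D ∘ D) f = -(1/5)cos x + (9/10)sin x
E_alpha ((-E_pi/2) ∘ D^2 + E_alpha + D ∘ D) f = -(19/50)cos x - (21/25)sin x
D ((-E_pi/2) ∘ D^2 + E_alpha + D ∘ D) f = -(1/5)cos x + (9/10)sin x
D D ((-E_pi/2) ∘ D^2 + E_alpha + D ∘ D) f = (9/10)cos x + (1/5)sin x
((-E_pi/2) ∘ D^2 + E_alpha + D ∘ D) ((-E_pi/2) ∘ D^2 + E_alpha + D ∘ D) f = (8/25)cos x + (13/50)sin x

the result is g(x) = (8/25)cos x + (13/50)sin x


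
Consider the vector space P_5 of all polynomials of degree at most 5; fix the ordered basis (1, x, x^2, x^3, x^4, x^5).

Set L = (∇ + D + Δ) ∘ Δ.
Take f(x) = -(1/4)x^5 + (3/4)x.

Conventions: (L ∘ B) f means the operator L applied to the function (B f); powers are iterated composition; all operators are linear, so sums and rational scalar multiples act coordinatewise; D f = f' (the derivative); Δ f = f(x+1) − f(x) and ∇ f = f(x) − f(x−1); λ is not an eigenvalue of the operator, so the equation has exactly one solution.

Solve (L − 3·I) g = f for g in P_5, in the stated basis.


write g with unknown coordinates in the stated basis and equate coefficients in (L − 3·I) g = f
solving from the highest basis element down gives g = (1/12)x^5 + (5/3)x^3 + (5/2)x^2 + (451/36)x + 395/36
check: L g = 5x^3 + (15/2)x^2 + (115/3)x + 395/12
so L g − 3·g = -(1/4)x^5 + (3/4)x = f ✓

the image equals g(x) = (1/12)x^5 + (5/3)x^3 + (5/2)x^2 + (451/36)x + 395/36


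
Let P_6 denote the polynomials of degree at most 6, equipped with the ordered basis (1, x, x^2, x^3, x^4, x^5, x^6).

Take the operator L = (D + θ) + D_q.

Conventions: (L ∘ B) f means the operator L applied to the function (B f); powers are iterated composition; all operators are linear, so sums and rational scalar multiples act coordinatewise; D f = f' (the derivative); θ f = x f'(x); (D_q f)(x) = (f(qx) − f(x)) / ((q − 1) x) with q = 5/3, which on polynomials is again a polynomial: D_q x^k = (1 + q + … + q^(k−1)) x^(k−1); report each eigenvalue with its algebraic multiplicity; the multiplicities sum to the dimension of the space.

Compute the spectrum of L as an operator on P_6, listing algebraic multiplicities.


λ = 0 (multiplicity 1), λ = 1 (multiplicity 1), λ = 2 (multiplicity 1), λ = 3 (multiplicity 1), λ = 4 (multiplicity 1), λ = 5 (multiplicity 1), λ = 6 (multiplicity 1)

image of 1: 0
image of x: x + 2
image of x^2: 2x^2 + (14/3)x
image of x^3: 3x^3 + (76/9)x^2
image of x^4: 4x^4 + (380/27)x^3
image of x^5: 5x^5 + (1846/81)x^4
image of x^6: 6x^6 + (8906/243)x^5
the matrix is upper triangular; its diagonal is (0, 1, 2, 3, 4, 5, 6)
for a triangular matrix the eigenvalues are the diagonal entries, with algebraic multiplicity their repetition count


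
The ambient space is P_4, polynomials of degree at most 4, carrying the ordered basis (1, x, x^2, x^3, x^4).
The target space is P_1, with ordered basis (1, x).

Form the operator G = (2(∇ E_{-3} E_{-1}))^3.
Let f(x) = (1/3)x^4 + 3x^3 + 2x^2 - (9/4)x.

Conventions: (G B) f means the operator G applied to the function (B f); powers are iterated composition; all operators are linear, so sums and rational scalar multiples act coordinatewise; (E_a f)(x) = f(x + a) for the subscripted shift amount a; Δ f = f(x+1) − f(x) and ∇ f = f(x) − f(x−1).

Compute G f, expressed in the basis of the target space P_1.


E_{-1} f = (1/3)x^4 + (5/3)x^3 - 5x^2 + (17/12)x + 19/12
E_{-3} E_{-1} f = (1/3)x^4 - (7/3)x^3 - 2x^2 + (485/12)x - 197/3
∇ E_{-3} E_{-1} f = (4/3)x^3 - 9x^2 + (13/3)x + 159/4
(2(∇ E_{-3} E_{-1})) f = (8/3)x^3 - 18x^2 + (26/3)x + 159/2
E_{-1} (2(∇ E_{-3} E_{-1})) f = (8/3)x^3 - 26x^2 + (158/3)x + 301/6
E_{-3} E_{-1} (2(∇ E_{-3} E_{-1})) f = (8/3)x^3 - 50x^2 + (842/3)x - 2483/6
∇ E_{-3} E_{-1} (2(∇ E_{-3} E_{-1})) f = 8x^2 - 108x + 1000/3
(2(∇ E_{-3} E_{-1})) (2(∇ E_{-3} E_{-1})) f = 16x^2 - 216x + 2000/3
E_{-1} (2(∇ E_{-3} E_{-1})) (2(∇ E_{-3} E_{-1})) f = 16x^2 - 248x + 2696/3
E_{-3} E_{-1} (2(∇ E_{-3} E_{-1})) (2(∇ E_{-3} E_{-1})) f = 16x^2 - 344x + 5360/3
∇ E_{-3} E_{-1} (2(∇ E_{-3} E_{-1})) (2(∇ E_{-3} E_{-1})) f = 32x - 360
(2(∇ E_{-3} E_{-1})) (2(∇ E_{-3} E_{-1})) (2(∇ E_{-3} E_{-1})) f = 64x - 720

the image equals g(x) = 64x - 720


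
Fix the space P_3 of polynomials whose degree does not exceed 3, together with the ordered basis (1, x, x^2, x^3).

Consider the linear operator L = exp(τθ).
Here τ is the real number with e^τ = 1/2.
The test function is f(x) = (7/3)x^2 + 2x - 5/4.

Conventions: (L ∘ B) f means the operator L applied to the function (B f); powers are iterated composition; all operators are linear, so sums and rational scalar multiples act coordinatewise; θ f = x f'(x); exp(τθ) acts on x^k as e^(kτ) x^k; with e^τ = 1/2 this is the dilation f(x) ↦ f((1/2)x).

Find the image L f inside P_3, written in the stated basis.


exp(τθ) x^k = e^(kτ) x^k; with e^τ = 1/2 this sends x^k to (1/2)^k x^k
x ↦ 1/2 x
x^2 ↦ 1/4 x^2
applying this coordinatewise to f: exp(τθ) f = (7/12)x^2 + x - 5/4

the result is g(x) = (7/12)x^2 + x - 5/4


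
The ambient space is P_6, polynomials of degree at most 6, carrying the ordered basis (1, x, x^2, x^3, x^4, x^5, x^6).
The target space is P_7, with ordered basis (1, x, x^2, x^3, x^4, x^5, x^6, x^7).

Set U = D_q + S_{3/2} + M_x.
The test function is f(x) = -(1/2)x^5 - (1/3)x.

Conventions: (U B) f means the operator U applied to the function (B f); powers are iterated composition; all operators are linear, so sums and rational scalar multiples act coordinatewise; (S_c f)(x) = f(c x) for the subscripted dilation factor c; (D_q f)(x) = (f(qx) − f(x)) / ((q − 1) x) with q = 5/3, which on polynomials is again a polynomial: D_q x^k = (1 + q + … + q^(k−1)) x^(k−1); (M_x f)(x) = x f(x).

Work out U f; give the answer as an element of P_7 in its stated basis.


D_q f = -(1441/162)x^4 - 1/3
S_{3/2} f = -(243/64)x^5 - (1/2)x
M_x f = -(1/2)x^6 - (1/3)x^2
(D_q + S_{3/2} + M_x) f = -(1/2)x^6 - (243/64)x^5 - (1441/162)x^4 - (1/3)x^2 - (1/2)x - 1/3

the image equals g(x) = -(1/2)x^6 - (243/64)x^5 - (1441/162)x^4 - (1/3)x^2 - (1/2)x - 1/3


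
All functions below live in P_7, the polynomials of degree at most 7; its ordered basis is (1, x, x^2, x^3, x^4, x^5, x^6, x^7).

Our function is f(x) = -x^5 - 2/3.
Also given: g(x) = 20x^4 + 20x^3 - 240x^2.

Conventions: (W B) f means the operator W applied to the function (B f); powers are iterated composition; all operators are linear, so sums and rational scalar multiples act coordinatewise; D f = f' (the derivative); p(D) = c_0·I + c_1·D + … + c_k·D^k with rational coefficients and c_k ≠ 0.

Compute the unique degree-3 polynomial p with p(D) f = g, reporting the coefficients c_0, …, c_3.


p(D) = -4·D − D^2 + 4·D^3, i.e. c_0 = 0, c_1 = -4, c_2 = -1, c_3 = 4

D^0 f = -x^5 - 2/3
D^1 f = -5x^4
D^2 f = -20x^3
D^3 f = -60x^2
matching coefficients of g against c_0 f + c_1 Df + … from the top degree down determines the c_i
solution: c_0 = 0, c_1 = -4, c_2 = -1, c_3 = 4


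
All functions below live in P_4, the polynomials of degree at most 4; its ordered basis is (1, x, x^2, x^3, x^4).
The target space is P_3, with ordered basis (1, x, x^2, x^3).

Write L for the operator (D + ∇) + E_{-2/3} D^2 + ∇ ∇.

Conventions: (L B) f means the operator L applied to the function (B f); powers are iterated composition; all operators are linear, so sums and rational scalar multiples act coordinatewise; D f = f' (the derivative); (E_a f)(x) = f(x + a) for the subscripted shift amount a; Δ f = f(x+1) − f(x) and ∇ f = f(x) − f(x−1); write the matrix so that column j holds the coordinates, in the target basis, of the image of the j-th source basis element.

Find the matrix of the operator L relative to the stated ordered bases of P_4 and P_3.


the matrix is [[0, 2, 3, -9, 55/3]; [0, 0, 4, 9, -36]; [0, 0, 0, 6, 18]; [0, 0, 0, 0, 8]] (rows listed top to bottom)

image of 1: 0
image of x: 2
image of x^2: 4x + 3
image of x^3: 6x^2 + 9x - 9
image of x^4: 8x^3 + 18x^2 - 36x + 55/3
each image's coordinates form column j of the matrix


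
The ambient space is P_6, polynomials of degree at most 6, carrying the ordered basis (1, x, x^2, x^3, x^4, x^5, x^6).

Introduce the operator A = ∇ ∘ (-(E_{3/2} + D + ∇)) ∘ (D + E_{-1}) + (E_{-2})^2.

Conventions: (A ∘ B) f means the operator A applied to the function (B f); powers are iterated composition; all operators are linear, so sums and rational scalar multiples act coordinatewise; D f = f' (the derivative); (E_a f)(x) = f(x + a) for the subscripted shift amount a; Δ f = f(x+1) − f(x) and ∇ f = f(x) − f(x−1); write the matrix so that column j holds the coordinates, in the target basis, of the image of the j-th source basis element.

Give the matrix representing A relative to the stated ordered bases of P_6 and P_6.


the matrix is [[1, -5, 10, -245/4, 201, -14145/16, 27781/8]; [0, 1, -10, 30, -245, 1005, -42435/8]; [0, 0, 1, -15, 60, -1225/2, 3015]; [0, 0, 0, 1, -20, 100, -1225]; [0, 0, 0, 0, 1, -25, 150]; [0, 0, 0, 0, 0, 1, -30]; [0, 0, 0, 0, 0, 0, 1]] (rows listed top to bottom)

image of 1: 1
image of x: x - 5
image of x^2: x^2 - 10x + 10
image of x^3: x^3 - 15x^2 + 30x - 245/4
image of x^4: x^4 - 20x^3 + 60x^2 - 245x + 201
image of x^5: x^5 - 25x^4 + 100x^3 - (1225/2)x^2 + 1005x - 14145/16
image of x^6: x^6 - 30x^5 + 150x^4 - 1225x^3 + 3015x^2 - (42435/8)x + 27781/8
each image's coordinates form column j of the matrix


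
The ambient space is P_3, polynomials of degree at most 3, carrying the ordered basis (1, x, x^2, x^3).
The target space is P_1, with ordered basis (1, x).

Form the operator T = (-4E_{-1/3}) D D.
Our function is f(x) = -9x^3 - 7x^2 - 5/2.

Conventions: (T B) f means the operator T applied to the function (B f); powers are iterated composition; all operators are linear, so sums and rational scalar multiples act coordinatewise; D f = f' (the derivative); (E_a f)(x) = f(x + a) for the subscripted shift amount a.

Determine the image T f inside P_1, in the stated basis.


D f = -27x^2 - 14x
D D f = -54x - 14
E_{-1/3} (D D) f = -54x + 4
(-4E_{-1/3}) (D D) f = 216x - 16

the image equals g(x) = 216x - 16


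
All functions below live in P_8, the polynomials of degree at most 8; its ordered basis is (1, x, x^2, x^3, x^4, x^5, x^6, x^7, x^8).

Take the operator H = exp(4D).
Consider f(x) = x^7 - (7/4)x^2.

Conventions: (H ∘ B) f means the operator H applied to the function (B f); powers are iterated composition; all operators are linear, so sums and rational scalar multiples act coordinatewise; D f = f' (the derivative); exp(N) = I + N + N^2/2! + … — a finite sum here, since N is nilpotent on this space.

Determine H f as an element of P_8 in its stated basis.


the result is g(x) = x^7 + 28x^6 + 336x^5 + 2240x^4 + 8960x^3 + (86009/4)x^2 + 28658x + 16356

order-1 term: 28x^6 - 14x
order-2 term: 336x^5 - 28
order-3 term: 2240x^4
order-4 term: 8960x^3
order-5 term: 21504x^2
order-6 term: 28672x
order-7 term: 16384
the series for exp(4D) f terminates at order 7
exp(4D) f = x^7 + 28x^6 + 336x^5 + 2240x^4 + 8960x^3 + (86009/4)x^2 + 28658x + 16356
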